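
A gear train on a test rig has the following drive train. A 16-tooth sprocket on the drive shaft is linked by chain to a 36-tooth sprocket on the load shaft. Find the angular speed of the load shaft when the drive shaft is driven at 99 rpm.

44 rpm

the drive shaft → the load shaft (chain, 36/16): 99 ÷ 2.25 = 44 rpm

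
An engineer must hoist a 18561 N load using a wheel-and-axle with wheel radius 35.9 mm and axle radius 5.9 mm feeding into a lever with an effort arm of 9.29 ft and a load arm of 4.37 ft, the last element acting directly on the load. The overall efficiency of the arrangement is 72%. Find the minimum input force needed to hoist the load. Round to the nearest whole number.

1993 N

Wheel-and-axle MA = R/r = 35.9/5.9 = 6.0847.
Lever MA = effort arm / load arm = 9.29/4.37 = 2.1259.
Combined ideal MA = 6.0847 × 2.1259 = 12.935.
Actual MA = 12.935 × 0.72 = 9.3134.
Effort = load / actual MA = 18561 / 9.3134 = 1992.9 N.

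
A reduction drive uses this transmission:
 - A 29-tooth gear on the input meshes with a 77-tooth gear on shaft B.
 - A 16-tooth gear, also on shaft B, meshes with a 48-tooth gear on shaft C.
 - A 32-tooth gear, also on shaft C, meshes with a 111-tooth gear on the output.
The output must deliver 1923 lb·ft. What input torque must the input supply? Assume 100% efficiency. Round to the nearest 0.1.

Overall ratio R = 2.6552 × 3 × 3.4688 = 27.63.
Input torque = output torque / R = 1923 / 27.63 = 69.597 lb·ft.

69.6 lb·ft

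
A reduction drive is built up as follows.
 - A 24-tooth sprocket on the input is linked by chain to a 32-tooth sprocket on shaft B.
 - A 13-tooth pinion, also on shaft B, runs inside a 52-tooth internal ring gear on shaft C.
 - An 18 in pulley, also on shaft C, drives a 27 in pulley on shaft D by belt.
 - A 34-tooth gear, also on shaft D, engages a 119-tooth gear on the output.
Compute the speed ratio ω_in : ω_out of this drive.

Each stage contributes driven/driver: chain 32/24 = 1.3333, internal gear 52/13 = 4, belt 27/18 = 1.5, gear mesh 119/34 = 3.5.
Overall: 1.3333 × 4 × 1.5 × 3.5 = 28.

28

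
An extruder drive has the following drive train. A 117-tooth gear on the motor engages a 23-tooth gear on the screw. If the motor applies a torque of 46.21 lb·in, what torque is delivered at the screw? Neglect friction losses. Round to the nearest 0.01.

9.08 lb·in

After the gear mesh (23/117): 46.21 × 0.19658 = 9.084 lb·in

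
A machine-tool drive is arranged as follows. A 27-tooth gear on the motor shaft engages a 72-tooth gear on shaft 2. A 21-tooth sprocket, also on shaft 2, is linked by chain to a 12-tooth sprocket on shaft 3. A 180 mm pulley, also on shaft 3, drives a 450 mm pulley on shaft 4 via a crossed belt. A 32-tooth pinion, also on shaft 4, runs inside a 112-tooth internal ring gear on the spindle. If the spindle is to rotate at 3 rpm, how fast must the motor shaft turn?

Overall ratio R = 2.6667 × 0.57143 × 2.5 × 3.5 = 13.333.
Required input speed = output speed × R = 3 × 13.333 = 40 rpm.

40 rpm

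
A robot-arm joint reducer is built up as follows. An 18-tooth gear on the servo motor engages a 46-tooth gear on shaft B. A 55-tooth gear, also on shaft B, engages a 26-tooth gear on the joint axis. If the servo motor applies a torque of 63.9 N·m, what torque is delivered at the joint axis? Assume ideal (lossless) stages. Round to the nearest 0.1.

gear mesh 46/18 = 2.5556 → τ = 63.9·2.5556 = 163.3 N·m
gear mesh 26/55 = 0.47273 → τ = 163.3·0.47273 = 77.196 N·m

77.2 N·m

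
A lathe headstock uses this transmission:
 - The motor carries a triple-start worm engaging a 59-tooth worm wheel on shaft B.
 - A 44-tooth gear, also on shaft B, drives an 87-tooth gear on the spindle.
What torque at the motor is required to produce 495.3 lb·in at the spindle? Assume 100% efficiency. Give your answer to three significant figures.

Overall ratio R = 19.667 × 1.9773 = 38.886.
Input torque = output torque / R = 495.3 / 38.886 = 12.737 lb·in.

12.7 lb·in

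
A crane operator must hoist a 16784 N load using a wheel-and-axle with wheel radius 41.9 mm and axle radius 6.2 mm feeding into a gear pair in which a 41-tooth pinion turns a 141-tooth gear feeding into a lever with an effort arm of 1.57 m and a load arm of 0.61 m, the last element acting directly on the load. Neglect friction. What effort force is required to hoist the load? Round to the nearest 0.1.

280.6 N

Wheel-and-axle MA = R/r = 41.9/6.2 = 6.7581.
Gear pair MA = 141/41 = 3.439.
Lever MA = effort arm / load arm = 1.57/0.61 = 2.5738.
Combined ideal MA = 6.7581 × 3.439 × 2.5738 = 59.817.
Effort = load / MA = 16784 / 59.817 = 280.59 N.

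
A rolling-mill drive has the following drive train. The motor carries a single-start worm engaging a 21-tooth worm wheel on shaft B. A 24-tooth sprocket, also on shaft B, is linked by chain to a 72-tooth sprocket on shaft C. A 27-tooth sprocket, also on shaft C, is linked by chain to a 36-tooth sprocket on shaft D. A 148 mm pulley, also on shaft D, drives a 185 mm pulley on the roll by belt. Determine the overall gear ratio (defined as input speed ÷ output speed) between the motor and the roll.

105

Each stage contributes driven/driver: worm 21/1 = 21, chain 72/24 = 3, chain 36/27 = 1.3333, belt 185/148 = 1.25.
Overall: 21 × 3 × 1.3333 × 1.25 = 105.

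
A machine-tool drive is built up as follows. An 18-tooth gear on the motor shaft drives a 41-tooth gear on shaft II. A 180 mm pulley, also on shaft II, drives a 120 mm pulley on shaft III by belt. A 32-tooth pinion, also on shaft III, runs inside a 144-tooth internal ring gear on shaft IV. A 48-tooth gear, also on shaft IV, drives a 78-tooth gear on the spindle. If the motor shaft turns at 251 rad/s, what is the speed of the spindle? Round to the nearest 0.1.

22.6 rad/s

gear mesh 41/18 = 2.2778 → 251/2.2778 = 110.2 rad/s
belt 120/180 = 0.66667 → 110.2/0.66667 = 165.29 rad/s
internal gear 144/32 = 4.5 → 165.29/4.5 = 36.732 rad/s
gear mesh 78/48 = 1.625 → 36.732/1.625 = 22.604 rad/s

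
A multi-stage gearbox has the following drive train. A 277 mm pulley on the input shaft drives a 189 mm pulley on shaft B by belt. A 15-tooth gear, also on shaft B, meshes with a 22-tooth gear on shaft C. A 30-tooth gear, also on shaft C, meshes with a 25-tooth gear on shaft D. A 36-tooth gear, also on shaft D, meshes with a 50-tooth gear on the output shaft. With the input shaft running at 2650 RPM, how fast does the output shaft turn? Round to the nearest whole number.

belt 189/277 = 0.68231 → 2650/0.68231 = 3883.9 RPM
gear mesh 22/15 = 1.4667 → 3883.9/1.4667 = 2648.1 RPM
gear mesh 25/30 = 0.83333 → 2648.1/0.83333 = 3177.7 RPM
gear mesh 50/36 = 1.3889 → 3177.7/1.3889 = 2287.9 RPM

2288 RPM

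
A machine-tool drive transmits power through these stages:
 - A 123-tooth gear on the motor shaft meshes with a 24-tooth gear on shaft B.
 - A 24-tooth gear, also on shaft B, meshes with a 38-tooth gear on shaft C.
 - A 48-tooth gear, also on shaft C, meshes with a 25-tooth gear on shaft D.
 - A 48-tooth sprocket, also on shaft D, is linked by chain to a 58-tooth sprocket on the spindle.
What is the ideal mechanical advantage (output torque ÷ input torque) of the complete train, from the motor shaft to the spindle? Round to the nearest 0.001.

Each stage contributes driven/driver: gear mesh 24/123 = 0.19512, gear mesh 38/24 = 1.5833, gear mesh 25/48 = 0.52083, chain 58/48 = 1.2083.
Overall: 0.19512 × 1.5833 × 0.52083 × 1.2083 = 0.19443.

0.194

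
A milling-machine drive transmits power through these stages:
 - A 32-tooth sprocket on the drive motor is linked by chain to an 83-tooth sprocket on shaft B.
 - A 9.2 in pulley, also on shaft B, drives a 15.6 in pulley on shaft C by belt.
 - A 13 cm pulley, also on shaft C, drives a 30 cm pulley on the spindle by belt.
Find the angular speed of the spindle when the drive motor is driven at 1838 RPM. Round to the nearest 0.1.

chain 83/32 = 2.5938 → 1838/2.5938 = 708.63 RPM
belt 15.6/9.2 = 1.6957 → 708.63/1.6957 = 417.91 RPM
belt 30/13 = 2.3077 → 417.91/2.3077 = 181.09 RPM

181.1 RPM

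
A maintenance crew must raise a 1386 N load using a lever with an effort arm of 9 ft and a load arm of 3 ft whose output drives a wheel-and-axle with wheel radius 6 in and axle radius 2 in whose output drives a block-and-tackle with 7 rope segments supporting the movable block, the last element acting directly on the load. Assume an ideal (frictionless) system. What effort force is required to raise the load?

Lever MA = effort arm / load arm = 9/3 = 3.
Wheel-and-axle MA = R/r = 6/2 = 3.
Block-and-tackle MA = number of supporting rope parts = 7.
Combined ideal MA = 3 × 3 × 7 = 63.
Effort = load / MA = 1386 / 63 = 22 N.

22 N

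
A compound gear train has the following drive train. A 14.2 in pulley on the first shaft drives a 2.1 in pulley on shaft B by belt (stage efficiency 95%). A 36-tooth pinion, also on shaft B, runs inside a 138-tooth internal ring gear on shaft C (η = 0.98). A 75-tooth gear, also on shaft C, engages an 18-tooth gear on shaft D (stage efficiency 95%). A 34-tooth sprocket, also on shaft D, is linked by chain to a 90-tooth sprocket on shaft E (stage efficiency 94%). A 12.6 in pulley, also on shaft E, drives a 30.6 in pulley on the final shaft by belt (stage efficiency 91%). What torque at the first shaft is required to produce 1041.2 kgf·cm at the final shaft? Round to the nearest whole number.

1573 kgf·cm

Overall ratio R = 0.14789 × 3.8333 × 0.24 × 2.6471 × 2.4286 = 0.87465; overall efficiency η = 0.95 × 0.98 × 0.95 × 0.94 × 0.91 = 0.7566.
Input torque = output torque / (R × η) = 1041.2 / (0.87465 × 0.7566) = 1573.5 kgf·cm.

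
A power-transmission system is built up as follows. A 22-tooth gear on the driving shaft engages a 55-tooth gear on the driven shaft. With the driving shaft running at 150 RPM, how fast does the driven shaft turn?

the driving shaft → the driven shaft (gear mesh, 55/22): 150 ÷ 2.5 = 60 RPM

60 RPM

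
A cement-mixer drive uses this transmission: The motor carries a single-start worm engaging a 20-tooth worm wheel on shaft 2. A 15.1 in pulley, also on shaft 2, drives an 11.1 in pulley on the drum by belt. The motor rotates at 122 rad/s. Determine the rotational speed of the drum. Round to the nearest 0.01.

the motor → shaft 2 (worm, 20/1): 122 ÷ 20 = 6.1 rad/s
shaft 2 → the drum (belt, 11.1/15.1): 6.1 ÷ 0.7351 = 8.2982 rad/s

8.30 rad/s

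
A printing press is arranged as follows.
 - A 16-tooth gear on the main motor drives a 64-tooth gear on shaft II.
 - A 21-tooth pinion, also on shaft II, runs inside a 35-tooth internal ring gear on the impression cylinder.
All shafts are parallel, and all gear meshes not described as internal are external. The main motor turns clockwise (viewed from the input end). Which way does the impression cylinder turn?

the main motor → shaft II: external mesh, 1 reversal → CCW.
shaft II → the impression cylinder: internal mesh, same direction → CCW.
1 reversal in total — an odd number — so the impression cylinder turns opposite to the main motor.

counterclockwise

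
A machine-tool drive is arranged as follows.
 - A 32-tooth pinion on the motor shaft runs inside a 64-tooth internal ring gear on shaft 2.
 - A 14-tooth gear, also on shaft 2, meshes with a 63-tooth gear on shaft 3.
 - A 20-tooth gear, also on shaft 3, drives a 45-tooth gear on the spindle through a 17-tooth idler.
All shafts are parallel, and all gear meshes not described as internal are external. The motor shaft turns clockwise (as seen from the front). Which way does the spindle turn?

counterclockwise

the motor shaft → shaft 2: internal mesh, same direction → CW.
shaft 2 → shaft 3: external mesh, 1 reversal → CCW.
shaft 3 → the spindle: driver → idler → driven is 2 external meshes, 2 reversals → CCW.
3 reversals in total — an odd number — so the spindle turns opposite to the motor shaft.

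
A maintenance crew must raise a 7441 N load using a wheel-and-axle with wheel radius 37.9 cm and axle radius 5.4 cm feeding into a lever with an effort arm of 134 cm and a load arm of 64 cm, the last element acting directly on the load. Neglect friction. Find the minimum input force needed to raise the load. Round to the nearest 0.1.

Wheel-and-axle MA = R/r = 37.9/5.4 = 7.0185.
Lever MA = effort arm / load arm = 134/64 = 2.0938.
Combined ideal MA = 7.0185 × 2.0938 = 14.695.
Effort = load / MA = 7441 / 14.695 = 506.36 N.

506.4 N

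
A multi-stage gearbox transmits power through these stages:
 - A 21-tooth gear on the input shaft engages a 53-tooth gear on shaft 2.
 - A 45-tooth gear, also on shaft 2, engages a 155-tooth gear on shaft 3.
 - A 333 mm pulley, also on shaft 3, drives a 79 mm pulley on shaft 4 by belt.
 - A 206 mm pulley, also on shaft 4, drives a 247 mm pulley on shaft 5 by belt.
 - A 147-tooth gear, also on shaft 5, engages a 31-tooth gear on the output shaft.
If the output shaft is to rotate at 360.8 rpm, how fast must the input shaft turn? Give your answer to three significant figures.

Overall ratio R = 2.5238 × 3.4444 × 0.23724 × 1.199 × 0.21088 = 0.52147.
Required input speed = output speed × R = 360.8 × 0.52147 = 188.15 rpm.

188 rpm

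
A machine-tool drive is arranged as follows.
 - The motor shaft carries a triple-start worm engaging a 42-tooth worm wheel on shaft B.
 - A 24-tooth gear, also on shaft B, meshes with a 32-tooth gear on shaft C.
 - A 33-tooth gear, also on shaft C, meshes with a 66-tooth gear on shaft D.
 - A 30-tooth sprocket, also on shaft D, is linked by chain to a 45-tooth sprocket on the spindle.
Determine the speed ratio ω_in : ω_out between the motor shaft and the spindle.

56

Each stage contributes driven/driver: worm 42/3 = 14, gear mesh 32/24 = 1.3333, gear mesh 66/33 = 2, chain 45/30 = 1.5.
Overall: 14 × 1.3333 × 2 × 1.5 = 56.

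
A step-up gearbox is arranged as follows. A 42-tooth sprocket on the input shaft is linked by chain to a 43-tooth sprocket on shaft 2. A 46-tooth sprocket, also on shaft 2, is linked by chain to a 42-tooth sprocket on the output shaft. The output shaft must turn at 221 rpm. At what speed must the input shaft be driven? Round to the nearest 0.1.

206.6 rpm

Overall ratio R = 1.0238 × 0.91304 = 0.93478.
Required input speed = output speed × R = 221 × 0.93478 = 206.59 rpm.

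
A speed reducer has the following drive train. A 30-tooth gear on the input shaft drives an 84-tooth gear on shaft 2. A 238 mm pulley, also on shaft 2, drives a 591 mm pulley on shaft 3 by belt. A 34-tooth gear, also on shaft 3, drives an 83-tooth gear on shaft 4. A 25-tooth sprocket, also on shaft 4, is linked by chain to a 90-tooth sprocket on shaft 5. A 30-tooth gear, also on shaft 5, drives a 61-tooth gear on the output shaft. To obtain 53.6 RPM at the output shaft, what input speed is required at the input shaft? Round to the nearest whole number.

Overall ratio R = 2.8 × 2.4832 × 2.4412 × 3.6 × 2.0333 = 124.24.
Required input speed = output speed × R = 53.6 × 124.24 = 6659.5 RPM.

6660 RPM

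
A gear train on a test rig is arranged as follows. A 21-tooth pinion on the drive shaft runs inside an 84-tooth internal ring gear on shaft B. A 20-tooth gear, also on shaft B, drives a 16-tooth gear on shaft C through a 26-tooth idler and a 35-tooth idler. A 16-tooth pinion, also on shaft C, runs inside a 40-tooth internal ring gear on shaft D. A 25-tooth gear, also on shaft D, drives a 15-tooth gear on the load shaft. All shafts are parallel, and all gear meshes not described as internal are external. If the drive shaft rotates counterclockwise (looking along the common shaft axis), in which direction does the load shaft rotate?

the drive shaft → shaft B: internal mesh, same direction → CCW.
shaft B → shaft C: driver → idler → idler → driven is 3 external meshes, 3 reversals → CW.
shaft C → shaft D: internal mesh, same direction → CW.
shaft D → the load shaft: external mesh, 1 reversal → CCW.
4 reversals in total — an even number — so the load shaft turns the same way as the drive shaft.

counterclockwise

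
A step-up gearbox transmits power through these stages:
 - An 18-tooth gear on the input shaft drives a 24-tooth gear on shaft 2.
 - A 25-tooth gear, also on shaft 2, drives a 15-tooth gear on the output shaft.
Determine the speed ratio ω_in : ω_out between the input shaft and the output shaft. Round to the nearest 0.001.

Each stage contributes driven/driver: gear mesh 24/18 = 1.3333, gear mesh 15/25 = 0.6.
Overall: 1.3333 × 0.6 = 0.8.

0.800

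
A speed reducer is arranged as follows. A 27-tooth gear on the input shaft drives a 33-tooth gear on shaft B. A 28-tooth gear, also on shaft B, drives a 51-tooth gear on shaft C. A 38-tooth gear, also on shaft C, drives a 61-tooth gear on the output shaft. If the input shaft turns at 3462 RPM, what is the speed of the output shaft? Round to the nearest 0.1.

968.8 RPM

Gear mesh: ratio = 33/27 = 1.2222, so shaft B turns at 3462 / 1.2222 = 2832.5 RPM.
Gear mesh: ratio = 51/28 = 1.8214, so shaft C turns at 2832.5 / 1.8214 = 1555.1 RPM.
Gear mesh: ratio = 61/38 = 1.6053, so the output shaft turns at 1555.1 / 1.6053 = 968.77 RPM.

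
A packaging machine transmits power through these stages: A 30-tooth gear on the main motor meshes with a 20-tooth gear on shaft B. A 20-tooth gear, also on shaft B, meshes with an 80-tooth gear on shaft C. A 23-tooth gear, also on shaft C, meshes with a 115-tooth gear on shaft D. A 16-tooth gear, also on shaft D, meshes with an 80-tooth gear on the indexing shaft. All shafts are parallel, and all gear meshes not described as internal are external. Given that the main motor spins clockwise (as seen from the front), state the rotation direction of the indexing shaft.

clockwise

the main motor → shaft B: external mesh, 1 reversal → CCW.
shaft B → shaft C: external mesh, 1 reversal → CW.
shaft C → shaft D: external mesh, 1 reversal → CCW.
shaft D → the indexing shaft: external mesh, 1 reversal → CW.
4 reversals in total — an even number — so the indexing shaft turns the same way as the main motor.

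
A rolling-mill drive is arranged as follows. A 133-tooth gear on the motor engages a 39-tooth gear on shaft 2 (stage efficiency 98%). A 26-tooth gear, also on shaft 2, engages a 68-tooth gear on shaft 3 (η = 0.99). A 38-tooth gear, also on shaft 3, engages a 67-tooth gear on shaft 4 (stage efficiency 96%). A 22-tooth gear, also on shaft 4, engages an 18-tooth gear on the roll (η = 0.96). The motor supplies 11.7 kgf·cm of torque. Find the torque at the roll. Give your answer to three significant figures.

After the gear mesh (39/133): 11.7 × 0.29323 × 0.98 = 3.3622 kgf·cm
After the gear mesh (68/26): 3.3622 × 2.6154 × 0.99 = 8.7055 kgf·cm
After the gear mesh (67/38): 8.7055 × 1.7632 × 0.96 = 14.735 kgf·cm
After the gear mesh (18/22): 14.735 × 0.81818 × 0.96 = 11.574 kgf·cm

11.6 kgf·cm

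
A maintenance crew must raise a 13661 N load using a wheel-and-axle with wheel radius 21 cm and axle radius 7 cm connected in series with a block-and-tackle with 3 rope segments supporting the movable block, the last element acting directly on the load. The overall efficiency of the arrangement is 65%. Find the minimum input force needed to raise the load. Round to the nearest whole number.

2335 N

Wheel-and-axle MA = R/r = 21/7 = 3.
Block-and-tackle MA = number of supporting rope parts = 3.
Combined ideal MA = 3 × 3 = 9.
Actual MA = 9 × 0.65 = 5.85.
Effort = load / actual MA = 13661 / 5.85 = 2335.2 N.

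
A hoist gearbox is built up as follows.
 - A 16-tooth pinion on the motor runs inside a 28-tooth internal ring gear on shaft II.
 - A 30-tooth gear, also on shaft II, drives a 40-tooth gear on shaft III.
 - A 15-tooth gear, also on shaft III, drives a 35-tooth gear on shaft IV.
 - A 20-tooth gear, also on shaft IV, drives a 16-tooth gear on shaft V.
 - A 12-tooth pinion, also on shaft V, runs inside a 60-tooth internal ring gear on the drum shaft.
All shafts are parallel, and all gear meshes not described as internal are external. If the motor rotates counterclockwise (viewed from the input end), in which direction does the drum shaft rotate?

the motor → shaft II: internal mesh, same direction → CCW.
shaft II → shaft III: external mesh, 1 reversal → CW.
shaft III → shaft IV: external mesh, 1 reversal → CCW.
shaft IV → shaft V: external mesh, 1 reversal → CW.
shaft V → the drum shaft: internal mesh, same direction → CW.
3 reversals in total — an odd number — so the drum shaft turns opposite to the motor.

clockwise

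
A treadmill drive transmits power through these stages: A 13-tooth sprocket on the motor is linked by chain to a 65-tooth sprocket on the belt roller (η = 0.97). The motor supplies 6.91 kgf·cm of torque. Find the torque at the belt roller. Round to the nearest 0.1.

After the chain (65/13): 6.91 × 5 × 0.97 = 33.513 kgf·cm

33.5 kgf·cm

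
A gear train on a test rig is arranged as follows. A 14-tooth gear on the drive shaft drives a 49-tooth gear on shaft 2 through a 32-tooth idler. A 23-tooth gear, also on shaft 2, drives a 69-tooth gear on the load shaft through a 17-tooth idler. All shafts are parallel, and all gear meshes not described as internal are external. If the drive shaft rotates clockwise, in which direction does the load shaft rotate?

clockwise

the drive shaft → shaft 2: driver → idler → driven is 2 external meshes, 2 reversals → CW.
shaft 2 → the load shaft: driver → idler → driven is 2 external meshes, 2 reversals → CW.
4 reversals in total — an even number — so the load shaft turns the same way as the drive shaft.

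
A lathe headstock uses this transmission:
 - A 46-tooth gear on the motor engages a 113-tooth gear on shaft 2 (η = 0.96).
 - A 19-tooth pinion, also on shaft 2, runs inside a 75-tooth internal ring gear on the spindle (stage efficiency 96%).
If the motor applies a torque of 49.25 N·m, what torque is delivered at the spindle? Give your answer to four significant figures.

440.1 N·m

Gear mesh: ratio = 113/46 = 2.4565; torque at shaft 2 = 49.25 × 2.4565 × 0.96 = 116.14 N·m.
Internal gear: ratio = 75/19 = 3.9474; torque at the spindle = 116.14 × 3.9474 × 0.96 = 440.13 N·m.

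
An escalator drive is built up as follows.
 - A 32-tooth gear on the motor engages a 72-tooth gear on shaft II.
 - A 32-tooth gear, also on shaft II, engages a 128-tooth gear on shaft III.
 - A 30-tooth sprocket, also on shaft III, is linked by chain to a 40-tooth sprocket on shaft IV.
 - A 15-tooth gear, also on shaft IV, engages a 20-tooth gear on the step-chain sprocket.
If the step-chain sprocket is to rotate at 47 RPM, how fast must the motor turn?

Overall ratio R = 2.25 × 4 × 1.3333 × 1.3333 = 16.
Required input speed = output speed × R = 47 × 16 = 752 RPM.

752 RPM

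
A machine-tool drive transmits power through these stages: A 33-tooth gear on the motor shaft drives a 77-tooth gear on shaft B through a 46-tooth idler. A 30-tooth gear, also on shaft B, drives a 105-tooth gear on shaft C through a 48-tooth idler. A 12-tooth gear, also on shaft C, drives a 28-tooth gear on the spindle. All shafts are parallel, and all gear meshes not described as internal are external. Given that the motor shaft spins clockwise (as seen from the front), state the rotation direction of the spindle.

the motor shaft → shaft B: driver → idler → driven is 2 external meshes, 2 reversals → CW.
shaft B → shaft C: driver → idler → driven is 2 external meshes, 2 reversals → CW.
shaft C → the spindle: external mesh, 1 reversal → CCW.
5 reversals in total — an odd number — so the spindle turns opposite to the motor shaft.

counterclockwise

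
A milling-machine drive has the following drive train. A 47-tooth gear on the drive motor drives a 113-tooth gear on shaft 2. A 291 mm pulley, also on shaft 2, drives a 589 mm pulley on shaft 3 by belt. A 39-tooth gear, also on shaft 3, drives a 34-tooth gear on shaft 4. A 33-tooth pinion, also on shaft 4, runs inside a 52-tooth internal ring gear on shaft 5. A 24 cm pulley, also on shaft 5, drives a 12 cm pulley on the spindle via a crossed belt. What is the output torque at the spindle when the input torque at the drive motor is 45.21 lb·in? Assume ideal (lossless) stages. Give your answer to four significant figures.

151.1 lb·in

After the gear mesh (113/47): 45.21 × 2.4043 = 108.7 lb·in
After the belt (589/291): 108.7 × 2.0241 = 220.01 lb·in
After the gear mesh (34/39): 220.01 × 0.87179 = 191.8 lb·in
After the internal gear (52/33): 191.8 × 1.5758 = 302.23 lb·in
After the belt (12/24): 302.23 × 0.5 = 151.12 lb·in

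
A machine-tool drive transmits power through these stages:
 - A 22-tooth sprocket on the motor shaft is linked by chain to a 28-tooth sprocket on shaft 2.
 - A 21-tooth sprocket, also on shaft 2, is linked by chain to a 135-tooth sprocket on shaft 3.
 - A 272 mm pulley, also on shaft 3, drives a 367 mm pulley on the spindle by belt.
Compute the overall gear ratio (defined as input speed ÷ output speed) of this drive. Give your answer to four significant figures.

11.04

Each stage contributes driven/driver: chain 28/22 = 1.2727, chain 135/21 = 6.4286, belt 367/272 = 1.3493.
Overall: 1.2727 × 6.4286 × 1.3493 = 11.039.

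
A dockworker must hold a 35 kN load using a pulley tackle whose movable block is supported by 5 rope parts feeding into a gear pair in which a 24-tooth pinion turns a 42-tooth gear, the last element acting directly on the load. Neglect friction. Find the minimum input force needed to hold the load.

Block-and-tackle MA = number of supporting rope parts = 5.
Gear pair MA = 42/24 = 1.75.
Combined ideal MA = 5 × 1.75 = 8.75.
Effort = load / MA = 35 / 8.75 = 4 kN.

4 kN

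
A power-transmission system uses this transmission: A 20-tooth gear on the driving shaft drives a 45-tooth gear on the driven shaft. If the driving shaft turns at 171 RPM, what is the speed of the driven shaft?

76 RPM

gear mesh 45/20 = 2.25 → 171/2.25 = 76 RPM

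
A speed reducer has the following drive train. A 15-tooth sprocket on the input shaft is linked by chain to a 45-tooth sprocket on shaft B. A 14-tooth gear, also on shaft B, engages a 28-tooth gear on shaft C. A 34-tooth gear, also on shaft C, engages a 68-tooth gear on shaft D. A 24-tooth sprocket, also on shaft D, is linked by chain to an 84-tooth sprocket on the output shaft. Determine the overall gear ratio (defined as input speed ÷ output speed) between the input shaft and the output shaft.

Each stage contributes driven/driver: chain 45/15 = 3, gear mesh 28/14 = 2, gear mesh 68/34 = 2, chain 84/24 = 3.5.
Overall: 3 × 2 × 2 × 3.5 = 42.

42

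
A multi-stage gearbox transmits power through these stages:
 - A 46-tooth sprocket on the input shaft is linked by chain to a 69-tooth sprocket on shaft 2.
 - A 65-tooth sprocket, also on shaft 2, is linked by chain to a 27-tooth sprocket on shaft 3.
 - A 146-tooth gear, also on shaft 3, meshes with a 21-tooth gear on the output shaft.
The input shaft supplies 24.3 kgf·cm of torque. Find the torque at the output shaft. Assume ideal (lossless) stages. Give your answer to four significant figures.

2.178 kgf·cm

After the chain (69/46): 24.3 × 1.5 = 36.45 kgf·cm
After the chain (27/65): 36.45 × 0.41538 = 15.141 kgf·cm
After the gear mesh (21/146): 15.141 × 0.14384 = 2.1778 kgf·cm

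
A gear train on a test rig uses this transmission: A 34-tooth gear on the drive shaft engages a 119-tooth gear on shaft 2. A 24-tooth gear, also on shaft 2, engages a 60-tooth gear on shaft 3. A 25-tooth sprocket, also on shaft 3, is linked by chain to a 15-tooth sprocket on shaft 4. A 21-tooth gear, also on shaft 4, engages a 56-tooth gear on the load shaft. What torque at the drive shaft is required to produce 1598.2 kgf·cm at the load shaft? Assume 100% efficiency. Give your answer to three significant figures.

Overall ratio R = 3.5 × 2.5 × 0.6 × 2.6667 = 14.
Input torque = output torque / R = 1598.2 / 14 = 114.16 kgf·cm.

114 kgf·cm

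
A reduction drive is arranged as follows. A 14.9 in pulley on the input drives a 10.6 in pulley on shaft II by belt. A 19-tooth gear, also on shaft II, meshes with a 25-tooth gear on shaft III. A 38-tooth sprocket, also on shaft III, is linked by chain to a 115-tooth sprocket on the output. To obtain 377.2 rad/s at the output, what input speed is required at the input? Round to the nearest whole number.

1069 rad/s

Overall ratio R = 0.71141 × 1.3158 × 3.0263 = 2.8328.
Required input speed = output speed × R = 377.2 × 2.8328 = 1068.5 rad/s.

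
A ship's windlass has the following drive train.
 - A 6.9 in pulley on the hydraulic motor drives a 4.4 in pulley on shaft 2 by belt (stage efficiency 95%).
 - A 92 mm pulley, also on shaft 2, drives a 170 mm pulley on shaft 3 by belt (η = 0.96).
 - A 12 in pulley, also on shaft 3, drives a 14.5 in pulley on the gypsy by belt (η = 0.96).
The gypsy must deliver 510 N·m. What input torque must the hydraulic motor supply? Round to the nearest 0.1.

409.1 N·m

Overall ratio R = 0.63768 × 1.8478 × 1.2083 = 1.4238; overall efficiency η = 0.95 × 0.96 × 0.96 = 0.8755.
Input torque = output torque / (R × η) = 510 / (1.4238 × 0.8755) = 409.12 N·m.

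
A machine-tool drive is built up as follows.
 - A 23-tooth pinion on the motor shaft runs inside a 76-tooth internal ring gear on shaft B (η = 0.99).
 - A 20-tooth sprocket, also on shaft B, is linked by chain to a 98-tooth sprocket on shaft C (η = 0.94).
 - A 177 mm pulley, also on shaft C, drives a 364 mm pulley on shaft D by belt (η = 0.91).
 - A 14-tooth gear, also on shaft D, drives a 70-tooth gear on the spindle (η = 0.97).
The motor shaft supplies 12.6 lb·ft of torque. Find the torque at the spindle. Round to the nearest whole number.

internal gear 76/23 = 3.3043 → τ = 12.6·3.3043·0.99 = 41.218 lb·ft
chain 98/20 = 4.9 → τ = 41.218·4.9·0.94 = 189.85 lb·ft
belt 364/177 = 2.0565 → τ = 189.85·2.0565·0.91 = 355.29 lb·ft
gear mesh 70/14 = 5 → τ = 355.29·5·0.97 = 1723.2 lb·ft

1723 lb·ft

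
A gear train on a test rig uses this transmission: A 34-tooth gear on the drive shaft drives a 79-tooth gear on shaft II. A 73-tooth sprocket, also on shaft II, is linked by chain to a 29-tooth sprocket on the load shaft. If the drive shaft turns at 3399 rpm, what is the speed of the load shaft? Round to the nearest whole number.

the drive shaft → shaft II (gear mesh, 79/34): 3399 ÷ 2.3235 = 1462.9 rpm
shaft II → the load shaft (chain, 29/73): 1462.9 ÷ 0.39726 = 3682.4 rpm

3682 rpm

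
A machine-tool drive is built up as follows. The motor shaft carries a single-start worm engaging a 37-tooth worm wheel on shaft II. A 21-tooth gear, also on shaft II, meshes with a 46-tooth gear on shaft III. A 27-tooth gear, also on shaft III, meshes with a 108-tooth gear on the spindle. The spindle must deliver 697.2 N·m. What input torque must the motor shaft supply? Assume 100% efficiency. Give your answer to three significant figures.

Overall ratio R = 37 × 2.1905 × 4 = 324.19.
Input torque = output torque / R = 697.2 / 324.19 = 2.1506 N·m.

2.15 N·m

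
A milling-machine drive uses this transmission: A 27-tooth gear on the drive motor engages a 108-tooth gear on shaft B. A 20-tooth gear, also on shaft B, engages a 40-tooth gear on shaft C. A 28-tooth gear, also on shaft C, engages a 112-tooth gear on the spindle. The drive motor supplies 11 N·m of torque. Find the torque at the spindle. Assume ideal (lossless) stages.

352 N·m

gear mesh 108/27 = 4 → τ = 11·4 = 44 N·m
gear mesh 40/20 = 2 → τ = 44·2 = 88 N·m
gear mesh 112/28 = 4 → τ = 88·4 = 352 N·m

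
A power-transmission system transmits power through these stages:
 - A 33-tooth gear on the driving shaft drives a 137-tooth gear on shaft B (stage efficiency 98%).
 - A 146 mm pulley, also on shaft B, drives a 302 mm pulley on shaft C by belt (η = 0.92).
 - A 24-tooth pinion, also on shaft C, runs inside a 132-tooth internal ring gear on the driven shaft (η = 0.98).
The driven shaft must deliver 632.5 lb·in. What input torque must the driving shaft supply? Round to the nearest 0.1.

Overall ratio R = 4.1515 × 2.0685 × 5.5 = 47.231; overall efficiency η = 0.98 × 0.92 × 0.98 = 0.8836.
Input torque = output torque / (R × η) = 632.5 / (47.231 × 0.8836) = 15.156 lb·in.

15.2 lb·in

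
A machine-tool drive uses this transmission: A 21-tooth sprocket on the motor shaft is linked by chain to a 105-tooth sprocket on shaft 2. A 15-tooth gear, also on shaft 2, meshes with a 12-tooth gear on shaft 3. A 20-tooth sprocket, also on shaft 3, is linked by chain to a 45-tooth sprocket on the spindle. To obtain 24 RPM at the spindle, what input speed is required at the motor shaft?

Overall ratio R = 5 × 0.8 × 2.25 = 9.
Required input speed = output speed × R = 24 × 9 = 216 RPM.

216 RPM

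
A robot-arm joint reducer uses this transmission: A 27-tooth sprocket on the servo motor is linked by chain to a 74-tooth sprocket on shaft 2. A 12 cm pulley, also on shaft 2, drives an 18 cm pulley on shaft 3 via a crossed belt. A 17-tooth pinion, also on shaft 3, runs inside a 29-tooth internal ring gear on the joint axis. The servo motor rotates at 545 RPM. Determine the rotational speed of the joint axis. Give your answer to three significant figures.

chain 74/27 = 2.7407 → 545/2.7407 = 198.85 RPM
belt 18/12 = 1.5 → 198.85/1.5 = 132.57 RPM
internal gear 29/17 = 1.7059 → 132.57/1.7059 = 77.712 RPM

77.7 RPM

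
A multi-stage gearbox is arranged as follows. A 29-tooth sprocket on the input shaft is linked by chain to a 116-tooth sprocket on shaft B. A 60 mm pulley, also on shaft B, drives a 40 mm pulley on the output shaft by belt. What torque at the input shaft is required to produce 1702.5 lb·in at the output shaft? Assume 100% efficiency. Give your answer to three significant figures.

Overall ratio R = 4 × 0.66667 = 2.6667.
Input torque = output torque / R = 1702.5 / 2.6667 = 638.44 lb·in.

638 lb·in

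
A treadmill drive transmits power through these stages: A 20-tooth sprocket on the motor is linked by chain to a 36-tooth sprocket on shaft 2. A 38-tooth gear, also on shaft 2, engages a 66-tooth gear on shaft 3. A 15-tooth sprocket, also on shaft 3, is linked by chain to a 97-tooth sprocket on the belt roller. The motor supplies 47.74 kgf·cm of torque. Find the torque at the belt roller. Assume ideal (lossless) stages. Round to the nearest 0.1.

After the chain (36/20): 47.74 × 1.8 = 85.932 kgf·cm
After the gear mesh (66/38): 85.932 × 1.7368 = 149.25 kgf·cm
After the chain (97/15): 149.25 × 6.4667 = 965.15 kgf·cm

965.2 kgf·cm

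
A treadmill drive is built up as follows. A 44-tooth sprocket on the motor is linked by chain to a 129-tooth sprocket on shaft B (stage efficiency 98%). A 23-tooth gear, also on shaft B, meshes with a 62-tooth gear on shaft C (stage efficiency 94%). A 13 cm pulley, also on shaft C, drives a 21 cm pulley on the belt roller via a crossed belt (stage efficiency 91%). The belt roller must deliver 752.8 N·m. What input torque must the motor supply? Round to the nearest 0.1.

70.3 N·m

Overall ratio R = 2.9318 × 2.6957 × 1.6154 = 12.767; overall efficiency η = 0.98 × 0.94 × 0.91 = 0.8383.
Input torque = output torque / (R × η) = 752.8 / (12.767 × 0.8383) = 70.341 N·m.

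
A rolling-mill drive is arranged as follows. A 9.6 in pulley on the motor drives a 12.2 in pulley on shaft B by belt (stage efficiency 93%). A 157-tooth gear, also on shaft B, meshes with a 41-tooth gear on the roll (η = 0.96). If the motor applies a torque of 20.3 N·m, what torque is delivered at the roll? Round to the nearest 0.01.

6.01 N·m

Belt: ratio = 12.2/9.6 = 1.2708; torque at shaft B = 20.3 × 1.2708 × 0.93 = 23.992 N·m.
Gear mesh: ratio = 41/157 = 0.26115; torque at the roll = 23.992 × 0.26115 × 0.96 = 6.0148 N·m.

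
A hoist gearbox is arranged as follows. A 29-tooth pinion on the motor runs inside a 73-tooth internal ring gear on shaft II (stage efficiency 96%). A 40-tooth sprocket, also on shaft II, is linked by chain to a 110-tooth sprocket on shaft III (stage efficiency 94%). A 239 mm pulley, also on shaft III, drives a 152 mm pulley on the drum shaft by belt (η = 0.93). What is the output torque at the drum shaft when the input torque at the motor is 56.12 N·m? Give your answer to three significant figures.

207 N·m

After the internal gear (73/29): 56.12 × 2.5172 × 0.96 = 135.62 N·m
After the chain (110/40): 135.62 × 2.75 × 0.94 = 350.57 N·m
After the belt (152/239): 350.57 × 0.63598 × 0.93 = 207.35 N·m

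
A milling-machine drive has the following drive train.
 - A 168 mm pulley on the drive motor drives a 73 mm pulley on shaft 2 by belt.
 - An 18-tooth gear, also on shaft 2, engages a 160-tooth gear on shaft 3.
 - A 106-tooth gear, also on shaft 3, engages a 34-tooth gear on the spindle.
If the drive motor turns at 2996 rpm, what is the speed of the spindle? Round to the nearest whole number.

the drive motor → shaft 2 (belt, 73/168): 2996 ÷ 0.43452 = 6894.9 rpm
shaft 2 → shaft 3 (gear mesh, 160/18): 6894.9 ÷ 8.8889 = 775.68 rpm
shaft 3 → the spindle (gear mesh, 34/106): 775.68 ÷ 0.32075 = 2418.3 rpm

2418 rpm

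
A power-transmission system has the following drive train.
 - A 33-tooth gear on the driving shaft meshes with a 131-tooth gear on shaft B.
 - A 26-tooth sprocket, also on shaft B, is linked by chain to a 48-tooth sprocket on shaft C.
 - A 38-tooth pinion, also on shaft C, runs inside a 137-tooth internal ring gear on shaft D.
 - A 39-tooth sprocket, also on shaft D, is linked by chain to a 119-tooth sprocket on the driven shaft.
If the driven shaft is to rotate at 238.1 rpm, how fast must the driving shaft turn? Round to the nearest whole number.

Overall ratio R = 3.9697 × 1.8462 × 3.6053 × 3.0513 = 80.62.
Required input speed = output speed × R = 238.1 × 80.62 = 19196 rpm.

19196 rpm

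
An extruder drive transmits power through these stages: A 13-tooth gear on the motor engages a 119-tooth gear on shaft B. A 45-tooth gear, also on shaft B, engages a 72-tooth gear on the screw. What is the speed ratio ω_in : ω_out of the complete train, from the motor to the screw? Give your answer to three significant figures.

Each stage contributes driven/driver: gear mesh 119/13 = 9.1538, gear mesh 72/45 = 1.6.
Overall: 9.1538 × 1.6 = 14.646.

14.6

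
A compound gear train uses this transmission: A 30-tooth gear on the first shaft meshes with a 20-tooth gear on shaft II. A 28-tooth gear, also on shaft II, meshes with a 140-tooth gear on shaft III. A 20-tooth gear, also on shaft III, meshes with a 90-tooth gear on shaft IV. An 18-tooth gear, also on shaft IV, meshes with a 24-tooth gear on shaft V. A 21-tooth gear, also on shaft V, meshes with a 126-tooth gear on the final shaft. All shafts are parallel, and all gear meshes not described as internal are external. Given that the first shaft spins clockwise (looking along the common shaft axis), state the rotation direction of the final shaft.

the first shaft → shaft II: external mesh, 1 reversal → CCW.
shaft II → shaft III: external mesh, 1 reversal → CW.
shaft III → shaft IV: external mesh, 1 reversal → CCW.
shaft IV → shaft V: external mesh, 1 reversal → CW.
shaft V → the final shaft: external mesh, 1 reversal → CCW.
5 reversals in total — an odd number — so the final shaft turns opposite to the first shaft.

anticlockwise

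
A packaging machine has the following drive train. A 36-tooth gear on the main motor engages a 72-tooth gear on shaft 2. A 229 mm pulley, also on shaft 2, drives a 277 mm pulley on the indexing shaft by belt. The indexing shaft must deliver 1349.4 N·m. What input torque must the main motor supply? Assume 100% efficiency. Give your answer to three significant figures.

558 N·m

Overall ratio R = 2 × 1.2096 = 2.4192.
Input torque = output torque / R = 1349.4 / 2.4192 = 557.78 N·m.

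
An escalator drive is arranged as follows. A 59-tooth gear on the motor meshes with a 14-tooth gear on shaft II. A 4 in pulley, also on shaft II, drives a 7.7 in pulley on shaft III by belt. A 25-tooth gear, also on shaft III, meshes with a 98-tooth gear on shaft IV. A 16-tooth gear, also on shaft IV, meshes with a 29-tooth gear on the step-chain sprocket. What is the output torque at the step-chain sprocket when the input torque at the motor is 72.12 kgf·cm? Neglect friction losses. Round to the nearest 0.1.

gear mesh 14/59 = 0.23729 → τ = 72.12·0.23729 = 17.113 kgf·cm
belt 7.7/4 = 1.925 → τ = 17.113·1.925 = 32.943 kgf·cm
gear mesh 98/25 = 3.92 → τ = 32.943·3.92 = 129.14 kgf·cm
gear mesh 29/16 = 1.8125 → τ = 129.14·1.8125 = 234.06 kgf·cm

234.1 kgf·cm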